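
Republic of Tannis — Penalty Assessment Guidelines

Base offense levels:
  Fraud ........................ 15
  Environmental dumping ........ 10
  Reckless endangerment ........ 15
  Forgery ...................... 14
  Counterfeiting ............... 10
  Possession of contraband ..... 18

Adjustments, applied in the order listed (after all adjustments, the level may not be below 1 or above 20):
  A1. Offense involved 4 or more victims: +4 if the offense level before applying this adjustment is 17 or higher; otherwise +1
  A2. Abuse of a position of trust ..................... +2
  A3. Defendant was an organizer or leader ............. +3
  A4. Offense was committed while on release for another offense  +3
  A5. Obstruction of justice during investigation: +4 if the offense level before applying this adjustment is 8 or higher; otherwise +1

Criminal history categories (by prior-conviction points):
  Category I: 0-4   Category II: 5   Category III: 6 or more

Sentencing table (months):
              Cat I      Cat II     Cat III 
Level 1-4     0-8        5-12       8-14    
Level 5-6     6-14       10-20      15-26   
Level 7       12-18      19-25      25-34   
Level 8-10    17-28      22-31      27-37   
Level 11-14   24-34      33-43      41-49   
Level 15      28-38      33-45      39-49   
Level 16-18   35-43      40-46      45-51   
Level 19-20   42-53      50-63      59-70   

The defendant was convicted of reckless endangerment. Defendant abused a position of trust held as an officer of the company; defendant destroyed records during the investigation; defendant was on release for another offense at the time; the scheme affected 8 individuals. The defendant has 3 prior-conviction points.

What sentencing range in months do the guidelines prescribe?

42-53 months

Base offense level for reckless endangerment: 15.
A1 applies (level before this adjustment is 15 < 17, so +1): 15 + 1 = 16.
A2 applies: 16 + 2 = 18.
A4 applies: 18 + 3 = 21.
A5 applies (level before this adjustment is 21 ≥ 8, so +4): 21 + 4 = 25.
Level 25 exceeds the maximum of 20; capped at 20.
Final offense level: 20.
Criminal history: 3 prior points → Category I (0-4).
Level 20 falls in the 19-20 band.
Grid: Level 19-20 × Category I = 42-53 months.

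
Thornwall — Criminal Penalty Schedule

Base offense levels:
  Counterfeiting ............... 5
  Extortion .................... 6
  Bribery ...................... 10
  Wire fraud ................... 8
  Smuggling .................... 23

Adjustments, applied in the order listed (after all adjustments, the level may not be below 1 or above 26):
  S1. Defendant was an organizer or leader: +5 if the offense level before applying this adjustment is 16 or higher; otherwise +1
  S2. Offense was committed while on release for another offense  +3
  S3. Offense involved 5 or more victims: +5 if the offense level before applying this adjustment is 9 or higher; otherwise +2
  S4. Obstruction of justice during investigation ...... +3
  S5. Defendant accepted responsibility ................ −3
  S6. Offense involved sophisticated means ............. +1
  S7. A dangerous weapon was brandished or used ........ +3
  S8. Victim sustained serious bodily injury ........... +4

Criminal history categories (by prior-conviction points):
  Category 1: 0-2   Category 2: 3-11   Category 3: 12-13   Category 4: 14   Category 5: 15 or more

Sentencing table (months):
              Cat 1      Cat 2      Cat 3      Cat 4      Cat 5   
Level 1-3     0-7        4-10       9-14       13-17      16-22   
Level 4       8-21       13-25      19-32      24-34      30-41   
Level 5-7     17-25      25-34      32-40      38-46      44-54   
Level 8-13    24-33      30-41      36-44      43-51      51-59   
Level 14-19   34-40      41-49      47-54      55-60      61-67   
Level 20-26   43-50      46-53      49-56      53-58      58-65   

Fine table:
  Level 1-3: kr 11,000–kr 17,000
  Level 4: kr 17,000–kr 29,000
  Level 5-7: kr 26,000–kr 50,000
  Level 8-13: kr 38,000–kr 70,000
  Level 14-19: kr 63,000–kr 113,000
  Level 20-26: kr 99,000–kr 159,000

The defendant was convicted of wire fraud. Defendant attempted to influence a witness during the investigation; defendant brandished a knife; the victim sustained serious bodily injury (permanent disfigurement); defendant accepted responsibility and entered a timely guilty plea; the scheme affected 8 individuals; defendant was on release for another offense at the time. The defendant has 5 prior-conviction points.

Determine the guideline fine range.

Base offense level for wire fraud: 8.
S1 does not apply.
S2 applies: 8 + 3 = 11.
S3 applies (level before this adjustment is 11 ≥ 9, so +5): 11 + 5 = 16.
S4 applies: 16 + 3 = 19.
S5 applies: 19 − 3 = 16.
S7 applies: 16 + 3 = 19.
S8 applies: 19 + 4 = 23.
Final offense level: 23.
Level 23 falls in the 20-26 band.
Fine table: Level 20-26 → kr 99,000–kr 159,000.

kr 99,000–kr 159,000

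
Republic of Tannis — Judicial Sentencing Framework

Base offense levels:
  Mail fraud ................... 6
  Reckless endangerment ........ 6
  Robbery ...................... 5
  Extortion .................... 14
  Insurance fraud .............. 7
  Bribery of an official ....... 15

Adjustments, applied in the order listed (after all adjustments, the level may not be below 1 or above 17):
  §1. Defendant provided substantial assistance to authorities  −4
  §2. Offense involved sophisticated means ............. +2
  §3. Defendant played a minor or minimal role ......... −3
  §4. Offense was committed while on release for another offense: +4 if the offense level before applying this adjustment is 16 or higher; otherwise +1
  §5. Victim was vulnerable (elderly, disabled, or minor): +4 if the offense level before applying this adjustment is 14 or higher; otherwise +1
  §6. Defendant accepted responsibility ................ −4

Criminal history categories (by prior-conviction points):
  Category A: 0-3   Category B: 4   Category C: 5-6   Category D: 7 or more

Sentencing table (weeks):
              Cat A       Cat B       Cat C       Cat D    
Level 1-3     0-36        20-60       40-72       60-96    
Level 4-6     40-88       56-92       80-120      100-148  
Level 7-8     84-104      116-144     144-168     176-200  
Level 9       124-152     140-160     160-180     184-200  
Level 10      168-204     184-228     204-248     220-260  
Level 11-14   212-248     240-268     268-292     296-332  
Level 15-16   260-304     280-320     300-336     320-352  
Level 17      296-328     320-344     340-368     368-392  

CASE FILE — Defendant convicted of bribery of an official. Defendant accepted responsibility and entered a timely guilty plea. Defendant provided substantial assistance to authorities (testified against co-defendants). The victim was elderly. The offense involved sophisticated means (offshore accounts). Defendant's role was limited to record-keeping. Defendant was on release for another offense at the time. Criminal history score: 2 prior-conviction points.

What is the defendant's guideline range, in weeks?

84-104 weeks

Base offense level for bribery of an official: 15.
§1 applies: 15 − 4 = 11.
§2 applies: 11 + 2 = 13.
§3 applies: 13 − 3 = 10.
§4 applies (level before this adjustment is 10 < 16, so +1): 10 + 1 = 11.
§5 applies (level before this adjustment is 11 < 14, so +1): 11 + 1 = 12.
§6 applies: 12 − 4 = 8.
Final offense level: 8.
Criminal history: 2 prior points → Category A (0-3).
Level 8 falls in the 7-8 band.
Grid: Level 7-8 × Category A = 84-104 weeks.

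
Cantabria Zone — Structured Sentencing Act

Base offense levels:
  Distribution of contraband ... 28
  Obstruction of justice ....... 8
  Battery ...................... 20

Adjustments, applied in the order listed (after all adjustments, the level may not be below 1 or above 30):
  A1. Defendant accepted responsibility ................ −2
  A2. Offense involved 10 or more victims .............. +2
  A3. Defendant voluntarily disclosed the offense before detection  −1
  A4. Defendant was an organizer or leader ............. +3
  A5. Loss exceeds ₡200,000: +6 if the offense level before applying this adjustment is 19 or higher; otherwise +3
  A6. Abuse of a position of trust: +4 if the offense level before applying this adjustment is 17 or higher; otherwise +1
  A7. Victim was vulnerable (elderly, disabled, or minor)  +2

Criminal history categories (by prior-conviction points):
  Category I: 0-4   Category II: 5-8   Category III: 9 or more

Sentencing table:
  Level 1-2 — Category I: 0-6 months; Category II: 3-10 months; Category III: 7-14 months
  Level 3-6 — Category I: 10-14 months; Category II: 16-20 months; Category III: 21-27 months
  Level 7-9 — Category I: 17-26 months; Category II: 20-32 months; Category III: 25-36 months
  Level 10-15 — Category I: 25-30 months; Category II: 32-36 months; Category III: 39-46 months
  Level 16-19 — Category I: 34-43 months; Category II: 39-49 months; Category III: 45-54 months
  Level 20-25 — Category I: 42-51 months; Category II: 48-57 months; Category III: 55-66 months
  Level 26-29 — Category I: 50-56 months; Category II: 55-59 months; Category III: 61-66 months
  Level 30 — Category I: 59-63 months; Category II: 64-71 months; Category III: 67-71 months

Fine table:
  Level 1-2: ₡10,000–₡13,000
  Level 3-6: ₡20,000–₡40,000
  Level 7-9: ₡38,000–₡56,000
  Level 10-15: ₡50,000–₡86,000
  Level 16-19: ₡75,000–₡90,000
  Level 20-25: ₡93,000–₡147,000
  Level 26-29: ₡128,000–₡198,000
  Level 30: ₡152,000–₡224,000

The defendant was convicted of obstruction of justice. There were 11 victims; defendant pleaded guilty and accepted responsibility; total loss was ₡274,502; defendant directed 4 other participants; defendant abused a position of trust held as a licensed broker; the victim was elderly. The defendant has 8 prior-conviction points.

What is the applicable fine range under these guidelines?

₡75,000–₡90,000

Base offense level for obstruction of justice: 8.
A1 applies: 8 − 2 = 6.
A2 applies: 6 + 2 = 8.
A3 does not apply.
A4 applies: 8 + 3 = 11.
A5 applies (level before this adjustment is 11 < 19, so +3): 11 + 3 = 14.
A6 applies (level before this adjustment is 14 < 17, so +1): 14 + 1 = 15.
A7 applies: 15 + 2 = 17.
Final offense level: 17.
Level 17 falls in the 16-19 band.
Fine table: Level 16-19 → ₡75,000–₡90,000.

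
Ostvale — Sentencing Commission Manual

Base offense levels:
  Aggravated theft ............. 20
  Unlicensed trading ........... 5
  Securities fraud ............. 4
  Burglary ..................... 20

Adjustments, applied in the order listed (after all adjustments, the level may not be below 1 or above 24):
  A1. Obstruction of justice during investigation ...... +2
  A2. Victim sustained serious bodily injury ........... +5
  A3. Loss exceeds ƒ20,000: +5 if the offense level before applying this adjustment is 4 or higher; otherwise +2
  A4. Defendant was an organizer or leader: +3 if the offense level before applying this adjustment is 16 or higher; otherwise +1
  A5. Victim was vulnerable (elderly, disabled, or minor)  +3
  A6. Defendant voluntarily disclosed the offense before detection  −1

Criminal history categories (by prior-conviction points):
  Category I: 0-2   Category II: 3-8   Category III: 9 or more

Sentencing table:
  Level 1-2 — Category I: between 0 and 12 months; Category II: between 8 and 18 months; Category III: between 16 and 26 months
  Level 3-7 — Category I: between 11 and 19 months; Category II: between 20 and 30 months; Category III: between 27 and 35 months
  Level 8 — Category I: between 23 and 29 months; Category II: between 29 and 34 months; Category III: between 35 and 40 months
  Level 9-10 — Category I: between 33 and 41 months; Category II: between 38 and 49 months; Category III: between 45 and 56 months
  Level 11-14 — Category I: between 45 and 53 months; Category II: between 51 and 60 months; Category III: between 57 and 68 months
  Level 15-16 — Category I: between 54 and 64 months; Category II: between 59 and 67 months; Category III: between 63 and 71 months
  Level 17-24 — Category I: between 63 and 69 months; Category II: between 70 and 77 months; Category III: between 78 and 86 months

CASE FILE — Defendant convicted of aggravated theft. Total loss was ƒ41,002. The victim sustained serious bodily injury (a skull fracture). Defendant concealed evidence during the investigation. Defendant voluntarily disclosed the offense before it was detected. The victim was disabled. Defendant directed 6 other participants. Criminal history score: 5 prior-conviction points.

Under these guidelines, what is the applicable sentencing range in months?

70-77 months

Base offense level for aggravated theft: 20.
A1 applies: 20 + 2 = 22.
A2 applies: 22 + 5 = 27.
A3 applies (level before this adjustment is 27 ≥ 4, so +5): 27 + 5 = 32.
A4 applies (level before this adjustment is 32 ≥ 16, so +3): 32 + 3 = 35.
A5 applies: 35 + 3 = 38.
A6 applies: 38 − 1 = 37.
Level 37 exceeds the maximum of 24; capped at 24.
Final offense level: 24.
Criminal history: 5 prior points → Category II (3-8).
Level 24 falls in the 17-24 band.
Grid: Level 17-24 × Category II = 70-77 months.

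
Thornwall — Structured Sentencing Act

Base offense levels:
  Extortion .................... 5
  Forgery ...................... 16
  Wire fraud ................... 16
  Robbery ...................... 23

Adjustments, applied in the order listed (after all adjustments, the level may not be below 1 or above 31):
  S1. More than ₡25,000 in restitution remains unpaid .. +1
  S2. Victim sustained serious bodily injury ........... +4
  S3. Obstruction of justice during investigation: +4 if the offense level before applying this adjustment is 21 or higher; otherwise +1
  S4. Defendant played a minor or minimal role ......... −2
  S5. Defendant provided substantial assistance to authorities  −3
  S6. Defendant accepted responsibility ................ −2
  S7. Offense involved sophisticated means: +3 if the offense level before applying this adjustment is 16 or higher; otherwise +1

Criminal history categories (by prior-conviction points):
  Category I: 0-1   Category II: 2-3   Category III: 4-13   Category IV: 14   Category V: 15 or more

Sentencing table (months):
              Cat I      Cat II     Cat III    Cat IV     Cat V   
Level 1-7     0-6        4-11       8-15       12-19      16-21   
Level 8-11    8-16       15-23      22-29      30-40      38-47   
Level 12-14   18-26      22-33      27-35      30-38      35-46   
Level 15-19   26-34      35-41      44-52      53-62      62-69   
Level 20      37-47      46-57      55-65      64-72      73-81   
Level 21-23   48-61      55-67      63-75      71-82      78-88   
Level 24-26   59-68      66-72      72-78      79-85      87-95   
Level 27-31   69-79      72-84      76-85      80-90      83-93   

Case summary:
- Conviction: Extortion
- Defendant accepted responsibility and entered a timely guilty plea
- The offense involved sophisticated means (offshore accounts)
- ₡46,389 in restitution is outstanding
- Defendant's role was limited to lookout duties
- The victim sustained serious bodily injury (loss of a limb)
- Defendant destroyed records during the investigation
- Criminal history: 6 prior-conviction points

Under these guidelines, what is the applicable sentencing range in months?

22-29 months

Base offense level for extortion: 5.
S1 applies: 5 + 1 = 6.
S2 applies: 6 + 4 = 10.
S3 applies (level before this adjustment is 10 < 21, so +1): 10 + 1 = 11.
S4 applies: 11 − 2 = 9.
S5 does not apply.
S6 applies: 9 − 2 = 7.
S7 applies (level before this adjustment is 7 < 16, so +1): 7 + 1 = 8.
Final offense level: 8.
Criminal history: 6 prior points → Category III (4-13).
Level 8 falls in the 8-11 band.
Grid: Level 8-11 × Category III = 22-29 months.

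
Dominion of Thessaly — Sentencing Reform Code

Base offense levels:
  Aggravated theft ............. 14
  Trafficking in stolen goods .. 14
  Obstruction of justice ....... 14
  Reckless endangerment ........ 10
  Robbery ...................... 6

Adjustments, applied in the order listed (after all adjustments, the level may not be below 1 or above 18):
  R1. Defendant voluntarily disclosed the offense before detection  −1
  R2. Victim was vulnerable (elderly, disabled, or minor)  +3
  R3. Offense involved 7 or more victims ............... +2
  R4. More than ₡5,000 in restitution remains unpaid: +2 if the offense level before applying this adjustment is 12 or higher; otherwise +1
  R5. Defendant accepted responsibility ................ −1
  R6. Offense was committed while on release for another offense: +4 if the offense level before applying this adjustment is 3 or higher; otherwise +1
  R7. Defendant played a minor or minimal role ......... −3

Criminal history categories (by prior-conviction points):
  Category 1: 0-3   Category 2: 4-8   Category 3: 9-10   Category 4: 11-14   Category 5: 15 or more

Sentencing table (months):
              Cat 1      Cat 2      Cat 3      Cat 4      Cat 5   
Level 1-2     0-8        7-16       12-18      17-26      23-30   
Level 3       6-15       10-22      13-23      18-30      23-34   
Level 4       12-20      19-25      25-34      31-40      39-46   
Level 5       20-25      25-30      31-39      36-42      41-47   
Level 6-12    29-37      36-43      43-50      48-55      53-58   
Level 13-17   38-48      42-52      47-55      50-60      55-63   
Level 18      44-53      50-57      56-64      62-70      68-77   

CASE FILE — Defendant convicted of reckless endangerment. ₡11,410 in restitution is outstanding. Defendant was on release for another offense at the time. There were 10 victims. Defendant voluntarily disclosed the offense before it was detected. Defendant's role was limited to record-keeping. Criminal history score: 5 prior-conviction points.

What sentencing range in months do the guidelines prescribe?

42-52 months

Base offense level for reckless endangerment: 10.
R1 applies: 10 − 1 = 9.
R2 does not apply.
R3 applies: 9 + 2 = 11.
R4 applies (level before this adjustment is 11 < 12, so +1): 11 + 1 = 12.
R5 does not apply.
R6 applies (level before this adjustment is 12 ≥ 3, so +4): 12 + 4 = 16.
R7 applies: 16 − 3 = 13.
Final offense level: 13.
Criminal history: 5 prior points → Category 2 (4-8).
Level 13 falls in the 13-17 band.
Grid: Level 13-17 × Category 2 = 42-52 months.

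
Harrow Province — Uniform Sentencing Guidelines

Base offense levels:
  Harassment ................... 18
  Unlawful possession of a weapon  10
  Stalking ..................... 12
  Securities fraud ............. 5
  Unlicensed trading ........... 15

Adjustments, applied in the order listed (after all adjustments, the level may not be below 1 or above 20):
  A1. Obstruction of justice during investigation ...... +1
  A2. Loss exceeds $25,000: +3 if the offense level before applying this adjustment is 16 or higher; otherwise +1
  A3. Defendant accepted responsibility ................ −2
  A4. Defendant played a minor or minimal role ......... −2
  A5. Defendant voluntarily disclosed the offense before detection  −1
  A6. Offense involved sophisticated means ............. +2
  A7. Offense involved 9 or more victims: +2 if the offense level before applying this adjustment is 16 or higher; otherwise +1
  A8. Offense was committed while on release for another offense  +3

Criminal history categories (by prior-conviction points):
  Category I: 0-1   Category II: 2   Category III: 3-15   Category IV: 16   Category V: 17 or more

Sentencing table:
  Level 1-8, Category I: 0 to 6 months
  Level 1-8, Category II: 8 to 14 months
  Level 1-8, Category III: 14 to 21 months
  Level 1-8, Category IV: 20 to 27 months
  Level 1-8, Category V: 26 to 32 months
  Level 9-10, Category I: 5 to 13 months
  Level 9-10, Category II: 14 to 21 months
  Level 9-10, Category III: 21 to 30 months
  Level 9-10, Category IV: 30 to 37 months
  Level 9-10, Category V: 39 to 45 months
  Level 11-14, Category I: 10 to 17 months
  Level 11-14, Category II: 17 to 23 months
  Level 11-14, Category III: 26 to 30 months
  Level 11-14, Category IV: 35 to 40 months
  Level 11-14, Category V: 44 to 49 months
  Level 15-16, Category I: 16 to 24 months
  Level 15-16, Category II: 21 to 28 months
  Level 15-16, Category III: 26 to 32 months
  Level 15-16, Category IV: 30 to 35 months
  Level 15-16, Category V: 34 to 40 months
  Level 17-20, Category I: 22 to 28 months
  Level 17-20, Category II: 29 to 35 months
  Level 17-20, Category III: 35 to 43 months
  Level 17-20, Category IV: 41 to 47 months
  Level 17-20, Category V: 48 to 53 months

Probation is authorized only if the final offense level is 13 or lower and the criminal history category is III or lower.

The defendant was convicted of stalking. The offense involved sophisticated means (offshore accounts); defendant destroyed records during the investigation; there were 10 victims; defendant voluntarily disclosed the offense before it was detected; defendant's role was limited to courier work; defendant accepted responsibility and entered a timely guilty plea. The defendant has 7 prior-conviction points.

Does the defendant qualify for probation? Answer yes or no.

Base offense level for stalking: 12.
A1 applies: 12 + 1 = 13.
A3 applies: 13 − 2 = 11.
A4 applies: 11 − 2 = 9.
A5 applies: 9 − 1 = 8.
A6 applies: 8 + 2 = 10.
A7 applies (level before this adjustment is 10 < 16, so +1): 10 + 1 = 11.
Final offense level: 11.
Criminal history: 7 prior points → Category III (3-15).
Level 11 falls in the 11-14 band.
Grid: Level 11-14 × Category III = 26-30 months.
Probation check: level 11 ≤ 13 and category III ≤ III → eligible.

Yes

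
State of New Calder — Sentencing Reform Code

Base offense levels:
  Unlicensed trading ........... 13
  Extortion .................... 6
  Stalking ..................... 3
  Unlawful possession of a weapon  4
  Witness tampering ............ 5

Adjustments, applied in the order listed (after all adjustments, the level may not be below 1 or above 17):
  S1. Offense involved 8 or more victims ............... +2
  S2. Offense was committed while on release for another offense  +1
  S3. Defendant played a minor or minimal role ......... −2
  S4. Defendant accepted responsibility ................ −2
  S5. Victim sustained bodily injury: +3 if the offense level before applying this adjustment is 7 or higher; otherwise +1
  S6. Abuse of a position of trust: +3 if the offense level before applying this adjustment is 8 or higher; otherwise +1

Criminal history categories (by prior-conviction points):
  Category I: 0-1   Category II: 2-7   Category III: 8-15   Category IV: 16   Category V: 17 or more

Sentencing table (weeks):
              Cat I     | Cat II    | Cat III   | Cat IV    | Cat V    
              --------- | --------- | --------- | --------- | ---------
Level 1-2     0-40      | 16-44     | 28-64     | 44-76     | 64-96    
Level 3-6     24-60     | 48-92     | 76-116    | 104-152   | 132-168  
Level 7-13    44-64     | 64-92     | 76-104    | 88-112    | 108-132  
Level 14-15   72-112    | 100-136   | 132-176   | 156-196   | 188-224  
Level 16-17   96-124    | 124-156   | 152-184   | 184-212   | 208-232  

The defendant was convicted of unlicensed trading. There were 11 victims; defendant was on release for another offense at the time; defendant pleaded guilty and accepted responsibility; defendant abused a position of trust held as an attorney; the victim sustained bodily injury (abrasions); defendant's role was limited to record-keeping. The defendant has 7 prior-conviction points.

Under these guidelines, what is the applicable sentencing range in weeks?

Base offense level for unlicensed trading: 13.
S1 applies: 13 + 2 = 15.
S2 applies: 15 + 1 = 16.
S3 applies: 16 − 2 = 14.
S4 applies: 14 − 2 = 12.
S5 applies (level before this adjustment is 12 ≥ 7, so +3): 12 + 3 = 15.
S6 applies (level before this adjustment is 15 ≥ 8, so +3): 15 + 3 = 18.
Level 18 exceeds the maximum of 17; capped at 17.
Final offense level: 17.
Criminal history: 7 prior points → Category II (2-7).
Level 17 falls in the 16-17 band.
Grid: Level 16-17 × Category II = 124-156 weeks.

124-156 weeks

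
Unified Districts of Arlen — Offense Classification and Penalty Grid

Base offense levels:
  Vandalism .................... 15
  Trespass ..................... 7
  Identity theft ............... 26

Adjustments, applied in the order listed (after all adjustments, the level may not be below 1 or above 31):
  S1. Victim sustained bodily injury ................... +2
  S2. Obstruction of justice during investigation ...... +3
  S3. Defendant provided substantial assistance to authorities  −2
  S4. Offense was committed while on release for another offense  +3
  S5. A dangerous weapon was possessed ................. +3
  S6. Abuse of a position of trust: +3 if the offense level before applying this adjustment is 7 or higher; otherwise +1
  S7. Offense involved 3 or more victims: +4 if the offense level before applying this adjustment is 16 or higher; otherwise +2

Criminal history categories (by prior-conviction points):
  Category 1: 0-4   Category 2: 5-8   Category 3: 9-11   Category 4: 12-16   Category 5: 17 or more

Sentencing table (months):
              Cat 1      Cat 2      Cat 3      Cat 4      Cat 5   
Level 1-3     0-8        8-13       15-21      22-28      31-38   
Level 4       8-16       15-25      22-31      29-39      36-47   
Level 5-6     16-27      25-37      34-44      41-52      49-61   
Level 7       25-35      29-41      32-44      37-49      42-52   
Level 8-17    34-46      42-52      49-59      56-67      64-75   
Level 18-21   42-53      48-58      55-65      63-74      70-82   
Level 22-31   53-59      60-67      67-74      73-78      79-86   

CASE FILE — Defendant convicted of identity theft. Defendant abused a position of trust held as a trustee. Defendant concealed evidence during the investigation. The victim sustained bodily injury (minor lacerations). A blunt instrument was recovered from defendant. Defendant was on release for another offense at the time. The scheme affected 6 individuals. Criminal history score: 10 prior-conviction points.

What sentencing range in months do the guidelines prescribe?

67-74 months

Base offense level for identity theft: 26.
S1 applies: 26 + 2 = 28.
S2 applies: 28 + 3 = 31.
S4 applies: 31 + 3 = 34.
S5 applies: 34 + 3 = 37.
S6 applies (level before this adjustment is 37 ≥ 7, so +3): 37 + 3 = 40.
S7 applies (level before this adjustment is 40 ≥ 16, so +4): 40 + 4 = 44.
Level 44 exceeds the maximum of 31; capped at 31.
Final offense level: 31.
Criminal history: 10 prior points → Category 3 (9-11).
Level 31 falls in the 22-31 band.
Grid: Level 22-31 × Category 3 = 67-74 months.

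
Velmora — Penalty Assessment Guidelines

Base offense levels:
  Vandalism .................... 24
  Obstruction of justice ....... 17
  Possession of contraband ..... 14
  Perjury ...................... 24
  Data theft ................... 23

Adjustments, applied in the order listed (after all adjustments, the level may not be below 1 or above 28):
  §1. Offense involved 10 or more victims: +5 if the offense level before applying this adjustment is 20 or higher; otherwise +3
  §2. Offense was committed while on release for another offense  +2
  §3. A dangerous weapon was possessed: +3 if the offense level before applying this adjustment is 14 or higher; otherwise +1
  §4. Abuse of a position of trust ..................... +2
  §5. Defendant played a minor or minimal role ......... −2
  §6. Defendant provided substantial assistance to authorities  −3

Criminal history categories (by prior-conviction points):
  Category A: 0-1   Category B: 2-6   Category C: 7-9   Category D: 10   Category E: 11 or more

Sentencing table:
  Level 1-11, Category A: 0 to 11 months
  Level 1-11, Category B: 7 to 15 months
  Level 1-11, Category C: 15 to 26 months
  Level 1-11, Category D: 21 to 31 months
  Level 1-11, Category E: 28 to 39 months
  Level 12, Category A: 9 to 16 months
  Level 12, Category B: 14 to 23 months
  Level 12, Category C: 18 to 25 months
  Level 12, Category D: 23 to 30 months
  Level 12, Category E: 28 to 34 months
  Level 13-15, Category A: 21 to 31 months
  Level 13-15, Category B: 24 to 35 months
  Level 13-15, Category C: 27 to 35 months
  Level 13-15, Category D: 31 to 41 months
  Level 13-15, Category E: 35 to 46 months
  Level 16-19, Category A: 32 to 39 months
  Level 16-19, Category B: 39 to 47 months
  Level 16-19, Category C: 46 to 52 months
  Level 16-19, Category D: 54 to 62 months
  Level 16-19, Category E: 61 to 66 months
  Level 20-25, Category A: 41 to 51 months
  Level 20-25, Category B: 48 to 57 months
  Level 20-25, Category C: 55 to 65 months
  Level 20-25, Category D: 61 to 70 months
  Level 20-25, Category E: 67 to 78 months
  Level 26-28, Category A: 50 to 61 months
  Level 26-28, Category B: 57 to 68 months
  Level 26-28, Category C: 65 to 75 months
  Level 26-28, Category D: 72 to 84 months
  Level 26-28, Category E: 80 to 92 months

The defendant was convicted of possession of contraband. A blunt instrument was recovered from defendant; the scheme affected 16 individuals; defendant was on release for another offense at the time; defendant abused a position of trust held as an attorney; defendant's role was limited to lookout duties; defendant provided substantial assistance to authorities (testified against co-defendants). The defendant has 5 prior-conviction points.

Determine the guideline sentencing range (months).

39-47 months

Base offense level for possession of contraband: 14.
§1 applies (level before this adjustment is 14 < 20, so +3): 14 + 3 = 17.
§2 applies: 17 + 2 = 19.
§3 applies (level before this adjustment is 19 ≥ 14, so +3): 19 + 3 = 22.
§4 applies: 22 + 2 = 24.
§5 applies: 24 − 2 = 22.
§6 applies: 22 − 3 = 19.
Final offense level: 19.
Criminal history: 5 prior points → Category B (2-6).
Level 19 falls in the 16-19 band.
Grid: Level 16-19 × Category B = 39-47 months.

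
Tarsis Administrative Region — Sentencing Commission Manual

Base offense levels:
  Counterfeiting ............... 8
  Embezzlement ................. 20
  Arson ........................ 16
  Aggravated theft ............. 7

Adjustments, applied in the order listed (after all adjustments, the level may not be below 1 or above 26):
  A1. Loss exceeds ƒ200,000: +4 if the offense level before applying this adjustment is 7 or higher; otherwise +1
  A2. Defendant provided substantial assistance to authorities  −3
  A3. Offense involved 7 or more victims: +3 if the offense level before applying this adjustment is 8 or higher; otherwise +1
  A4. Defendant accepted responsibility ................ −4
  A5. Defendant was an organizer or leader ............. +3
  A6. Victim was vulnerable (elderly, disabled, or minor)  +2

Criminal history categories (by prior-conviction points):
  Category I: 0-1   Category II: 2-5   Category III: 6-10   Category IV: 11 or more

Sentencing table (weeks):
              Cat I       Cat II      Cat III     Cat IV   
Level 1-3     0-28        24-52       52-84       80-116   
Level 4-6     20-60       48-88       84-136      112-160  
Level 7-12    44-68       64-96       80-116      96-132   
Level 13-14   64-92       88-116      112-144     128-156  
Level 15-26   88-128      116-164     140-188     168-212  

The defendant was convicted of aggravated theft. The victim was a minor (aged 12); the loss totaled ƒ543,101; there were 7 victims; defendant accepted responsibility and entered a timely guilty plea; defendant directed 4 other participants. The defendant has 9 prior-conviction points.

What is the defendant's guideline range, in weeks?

140-188 weeks

Base offense level for aggravated theft: 7.
A1 applies (level before this adjustment is 7 ≥ 7, so +4): 7 + 4 = 11.
A3 applies (level before this adjustment is 11 ≥ 8, so +3): 11 + 3 = 14.
A4 applies: 14 − 4 = 10.
A5 applies: 10 + 3 = 13.
A6 applies: 13 + 2 = 15.
Final offense level: 15.
Criminal history: 9 prior points → Category III (6-10).
Level 15 falls in the 15-26 band.
Grid: Level 15-26 × Category III = 140-188 weeks.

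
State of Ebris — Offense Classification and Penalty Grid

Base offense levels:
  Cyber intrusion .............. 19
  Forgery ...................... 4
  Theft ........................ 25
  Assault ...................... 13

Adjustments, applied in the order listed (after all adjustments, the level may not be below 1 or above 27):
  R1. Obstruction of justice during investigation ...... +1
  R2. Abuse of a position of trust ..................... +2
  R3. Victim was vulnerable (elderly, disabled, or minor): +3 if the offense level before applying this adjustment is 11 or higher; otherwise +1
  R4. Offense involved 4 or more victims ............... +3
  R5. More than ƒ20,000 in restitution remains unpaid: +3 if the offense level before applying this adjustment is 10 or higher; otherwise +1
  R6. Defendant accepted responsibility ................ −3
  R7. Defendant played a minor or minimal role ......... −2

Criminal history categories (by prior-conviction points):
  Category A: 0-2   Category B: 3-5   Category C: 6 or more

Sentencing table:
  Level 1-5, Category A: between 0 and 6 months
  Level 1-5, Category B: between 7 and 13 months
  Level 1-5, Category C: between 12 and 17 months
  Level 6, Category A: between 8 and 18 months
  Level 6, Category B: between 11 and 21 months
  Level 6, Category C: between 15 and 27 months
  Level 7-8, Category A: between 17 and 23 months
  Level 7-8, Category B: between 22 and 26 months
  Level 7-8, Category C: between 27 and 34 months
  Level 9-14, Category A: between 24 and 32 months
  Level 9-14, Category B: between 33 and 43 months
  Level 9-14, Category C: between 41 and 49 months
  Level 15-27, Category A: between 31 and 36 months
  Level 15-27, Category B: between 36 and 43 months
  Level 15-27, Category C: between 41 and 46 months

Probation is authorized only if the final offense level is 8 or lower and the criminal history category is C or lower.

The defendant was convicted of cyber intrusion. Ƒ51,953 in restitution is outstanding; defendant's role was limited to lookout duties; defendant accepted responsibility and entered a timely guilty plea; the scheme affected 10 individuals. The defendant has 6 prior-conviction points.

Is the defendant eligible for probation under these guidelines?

Base offense level for cyber intrusion: 19.
R4 applies: 19 + 3 = 22.
R5 applies (level before this adjustment is 22 ≥ 10, so +3): 22 + 3 = 25.
R6 applies: 25 − 3 = 22.
R7 applies: 22 − 2 = 20.
Final offense level: 20.
Criminal history: 6 prior points → Category C (6+).
Level 20 falls in the 15-27 band.
Grid: Level 15-27 × Category C = 41-46 months.
Probation check: level 20 > 8 and category C ≤ C → not eligible.

No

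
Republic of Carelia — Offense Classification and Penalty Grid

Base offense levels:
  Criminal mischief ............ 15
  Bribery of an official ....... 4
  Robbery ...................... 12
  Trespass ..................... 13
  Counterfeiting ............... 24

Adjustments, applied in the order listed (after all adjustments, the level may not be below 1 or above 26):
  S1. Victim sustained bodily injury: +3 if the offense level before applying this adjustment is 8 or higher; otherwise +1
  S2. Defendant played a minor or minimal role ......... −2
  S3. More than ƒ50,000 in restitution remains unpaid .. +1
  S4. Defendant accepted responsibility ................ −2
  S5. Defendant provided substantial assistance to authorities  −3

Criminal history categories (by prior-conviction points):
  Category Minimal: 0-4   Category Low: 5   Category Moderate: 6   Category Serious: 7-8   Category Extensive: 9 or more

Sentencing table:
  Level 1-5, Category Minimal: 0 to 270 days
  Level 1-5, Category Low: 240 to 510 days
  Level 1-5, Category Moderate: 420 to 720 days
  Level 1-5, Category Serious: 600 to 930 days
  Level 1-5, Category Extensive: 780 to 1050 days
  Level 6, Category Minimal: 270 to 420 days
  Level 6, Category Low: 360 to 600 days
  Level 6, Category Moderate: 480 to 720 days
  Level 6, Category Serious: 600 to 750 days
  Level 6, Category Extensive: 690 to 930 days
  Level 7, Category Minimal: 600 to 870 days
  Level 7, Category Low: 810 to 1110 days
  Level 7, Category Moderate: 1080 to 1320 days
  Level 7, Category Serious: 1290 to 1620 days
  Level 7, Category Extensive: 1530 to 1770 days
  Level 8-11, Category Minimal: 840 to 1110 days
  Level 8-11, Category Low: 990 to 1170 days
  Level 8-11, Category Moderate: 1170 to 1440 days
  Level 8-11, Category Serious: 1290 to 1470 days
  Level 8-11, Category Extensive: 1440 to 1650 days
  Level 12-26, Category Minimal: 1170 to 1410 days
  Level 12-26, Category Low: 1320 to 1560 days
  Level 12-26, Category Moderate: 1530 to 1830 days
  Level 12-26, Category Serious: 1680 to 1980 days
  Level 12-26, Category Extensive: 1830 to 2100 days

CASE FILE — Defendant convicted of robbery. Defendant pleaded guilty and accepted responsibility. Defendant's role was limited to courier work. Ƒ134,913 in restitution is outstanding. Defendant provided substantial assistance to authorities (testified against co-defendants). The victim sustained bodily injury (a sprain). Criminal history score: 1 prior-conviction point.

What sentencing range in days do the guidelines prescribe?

Base offense level for robbery: 12.
S1 applies (level before this adjustment is 12 ≥ 8, so +3): 12 + 3 = 15.
S2 applies: 15 − 2 = 13.
S3 applies: 13 + 1 = 14.
S4 applies: 14 − 2 = 12.
S5 applies: 12 − 3 = 9.
Final offense level: 9.
Criminal history: 1 prior point → Category Minimal (0-4).
Level 9 falls in the 8-11 band.
Grid: Level 8-11 × Category Minimal = 840-1110 days.

840-1110 days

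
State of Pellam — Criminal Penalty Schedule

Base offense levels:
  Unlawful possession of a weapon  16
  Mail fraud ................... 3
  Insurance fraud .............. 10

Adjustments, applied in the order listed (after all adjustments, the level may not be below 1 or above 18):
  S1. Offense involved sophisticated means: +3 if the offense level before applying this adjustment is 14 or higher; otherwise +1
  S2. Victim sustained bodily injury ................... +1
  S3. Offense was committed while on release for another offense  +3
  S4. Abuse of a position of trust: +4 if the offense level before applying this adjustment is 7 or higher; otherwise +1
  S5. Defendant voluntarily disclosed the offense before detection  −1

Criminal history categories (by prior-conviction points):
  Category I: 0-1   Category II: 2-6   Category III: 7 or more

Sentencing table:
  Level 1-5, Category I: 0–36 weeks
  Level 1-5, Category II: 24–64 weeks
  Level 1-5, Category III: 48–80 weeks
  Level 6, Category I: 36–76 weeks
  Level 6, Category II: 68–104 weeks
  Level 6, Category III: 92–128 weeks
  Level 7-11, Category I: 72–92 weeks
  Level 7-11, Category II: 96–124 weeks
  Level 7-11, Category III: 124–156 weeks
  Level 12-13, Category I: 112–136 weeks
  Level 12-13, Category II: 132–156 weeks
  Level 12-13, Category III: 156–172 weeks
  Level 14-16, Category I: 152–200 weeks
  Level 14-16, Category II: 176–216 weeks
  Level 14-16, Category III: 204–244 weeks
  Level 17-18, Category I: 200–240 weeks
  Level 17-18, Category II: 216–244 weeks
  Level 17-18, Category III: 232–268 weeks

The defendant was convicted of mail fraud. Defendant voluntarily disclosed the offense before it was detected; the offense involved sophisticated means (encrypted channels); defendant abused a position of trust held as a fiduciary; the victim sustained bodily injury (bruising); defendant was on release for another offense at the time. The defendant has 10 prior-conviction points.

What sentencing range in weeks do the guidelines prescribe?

Base offense level for mail fraud: 3.
S1 applies (level before this adjustment is 3 < 14, so +1): 3 + 1 = 4.
S2 applies: 4 + 1 = 5.
S3 applies: 5 + 3 = 8.
S4 applies (level before this adjustment is 8 ≥ 7, so +4): 8 + 4 = 12.
S5 applies: 12 − 1 = 11.
Final offense level: 11.
Criminal history: 10 prior points → Category III (7+).
Level 11 falls in the 7-11 band.
Grid: Level 7-11 × Category III = 124-156 weeks.

124-156 weeks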